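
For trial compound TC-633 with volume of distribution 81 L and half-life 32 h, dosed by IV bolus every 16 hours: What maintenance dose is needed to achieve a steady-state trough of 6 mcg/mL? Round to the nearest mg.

201 mg

τ/t½ = 16/32 ≈ 0.5, so f = (1/2)^(16/32) ≈ 0.707107.
Cmin,ss = (D/Vd)·f/(1−f), so D = Cmin,ss·Vd·(1−f)/f.
D = 6 × 81 × (1−f)/f ≈ 6 × 81 × 0.41421 ≈ 201.31 mg.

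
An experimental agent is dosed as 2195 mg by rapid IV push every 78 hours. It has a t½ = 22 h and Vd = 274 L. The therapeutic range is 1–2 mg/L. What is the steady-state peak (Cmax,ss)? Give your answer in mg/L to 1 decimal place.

Over one 78-h interval, 78/22 ≈ 3.5455 half-lives elapse, leaving f ≈ 0.0856 of each dose.
At steady state, accumulation factor R = 1/(1 − e^(−kτ)) ≈ 1.0936.
Single-dose peak C₀ = D/Vd = 2195/274 ≈ 8.011 mg/L.
Cmax,ss = C₀/(1 − f) ≈ 8.011/0.9144 ≈ 8.761 mg/L.
Peak 8.8 mg/L vs MTC 2 mg/L: exceeds toxic threshold.

8.8 mg/L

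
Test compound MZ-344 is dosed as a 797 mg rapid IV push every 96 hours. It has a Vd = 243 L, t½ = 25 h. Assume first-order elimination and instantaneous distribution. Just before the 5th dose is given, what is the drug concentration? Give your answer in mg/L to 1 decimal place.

0.2 mg/L

f = (1/2)^(τ/t½) = (1/2)^(96/25) ≈ 0.0698.
C₀ = D/Vd = 797/243 ≈ 3.280 mg/L.
Before the 5th dose, 4 doses have been given. Superposition: Cmin = C₀·(f + f² + … + f^4).
≈ 3.280 × (0.0698 + 0.0049 + 0.0003 + 0.0000) ≈ 3.280 × 0.0750 ≈ 0.246 mg/L.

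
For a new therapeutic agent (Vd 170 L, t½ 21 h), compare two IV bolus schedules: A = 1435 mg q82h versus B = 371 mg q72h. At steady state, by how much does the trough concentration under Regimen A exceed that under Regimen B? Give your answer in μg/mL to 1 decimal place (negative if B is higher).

Regimen A: f = (1/2)^(82/21) ≈ 0.0668; Cmin,ss = (1435/170)·f/(1−f) ≈ 0.604 μg/mL.
Regimen B: f = (1/2)^(72/21) ≈ 0.0929; Cmin,ss = (371/170)·f/(1−f) ≈ 0.224 μg/mL.
Difference ≈ 0.604 − 0.224 ≈ 0.380 μg/mL.

0.4 μg/mL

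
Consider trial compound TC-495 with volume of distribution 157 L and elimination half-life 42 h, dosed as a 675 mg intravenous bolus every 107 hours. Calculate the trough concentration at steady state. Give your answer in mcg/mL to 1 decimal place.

0.9 mcg/mL

τ/t½ = 107/42 ≈ 2.5476, so fraction remaining f = (1/2)^(107/42) ≈ 0.1710.
At steady state, accumulation factor R = 1/(1 − e^(−kτ)) ≈ 1.2063.
Single-dose peak C₀ = D/Vd = 675/157 ≈ 4.299 mcg/mL.
Cmax,ss = C₀/(1 − f) ≈ 4.299/0.8290 ≈ 5.186 mcg/mL.
Steady-state trough Cmin,ss = Cmax,ss·f ≈ 5.186 × 0.1710 ≈ 0.887 mcg/mL.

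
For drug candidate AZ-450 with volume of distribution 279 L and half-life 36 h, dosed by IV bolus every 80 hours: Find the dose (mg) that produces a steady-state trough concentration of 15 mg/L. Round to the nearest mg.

τ/t½ = 80/36 ≈ 2.2222, so f = (1/2)^(80/36) ≈ 0.214311.
Cmin,ss = (D/Vd)·f/(1−f), so D = Cmin,ss·Vd·(1−f)/f.
D = 15 × 279 × (1−f)/f ≈ 15 × 279 × 3.66612 ≈ 15342.71 mg.

15343 mg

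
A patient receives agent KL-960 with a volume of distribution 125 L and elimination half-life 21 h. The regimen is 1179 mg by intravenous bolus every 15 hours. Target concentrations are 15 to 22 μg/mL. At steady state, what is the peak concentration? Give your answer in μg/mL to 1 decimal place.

k = ln2/t½ = ln2/21 ≈ 0.033007 h⁻¹; fraction remaining f = e^(−kτ) = e^(−0.033007×15) ≈ 0.6095.
Accumulation ratio R = 1/(1 − f) ≈ 1/0.3905 ≈ 2.5608.
Single-dose peak C₀ = D/Vd = 1179/125 ≈ 9.432 μg/mL.
Steady-state peak Cmax,ss = C₀·R ≈ 9.432 × 2.5608 ≈ 24.153 μg/mL.
Peak 24.2 μg/mL vs MTC 22 μg/mL: exceeds toxic threshold.

24.2 μg/mL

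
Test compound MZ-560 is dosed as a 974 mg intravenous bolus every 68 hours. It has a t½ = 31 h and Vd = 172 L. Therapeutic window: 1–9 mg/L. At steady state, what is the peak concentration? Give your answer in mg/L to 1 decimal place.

7.2 mg/L

Over one 68-h interval, 68/31 ≈ 2.1935 half-lives elapse, leaving f ≈ 0.2186 of each dose.
Accumulation ratio R = 1/(1 − f) ≈ 1/0.7814 ≈ 1.2798.
Single-dose peak C₀ = D/Vd = 974/172 ≈ 5.663 mg/L.
Steady-state peak Cmax,ss = C₀·R ≈ 5.663 × 1.2798 ≈ 7.248 mg/L.
Peak 7.2 mg/L vs MTC 9 mg/L: below toxic threshold.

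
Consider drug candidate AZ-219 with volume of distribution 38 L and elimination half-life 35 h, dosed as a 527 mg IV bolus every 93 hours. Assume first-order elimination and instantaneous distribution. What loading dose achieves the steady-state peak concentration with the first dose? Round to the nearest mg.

626 mg

f = (1/2)^(93/35) ≈ 0.158533; accumulation ratio R = 1/(1−f) ≈ 1.18840.
Loading dose to hit Cmax,ss on first dose: D_load = D_maint·R ≈ 527 × 1.18840 ≈ 626.29 mg.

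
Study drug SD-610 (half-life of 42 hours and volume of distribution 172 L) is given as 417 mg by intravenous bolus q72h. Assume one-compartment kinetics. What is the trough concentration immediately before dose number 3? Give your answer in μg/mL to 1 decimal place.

1.0 μg/mL

f = (1/2)^(τ/t½) = (1/2)^(72/42) ≈ 0.3048.
C₀ = D/Vd = 417/172 ≈ 2.424 μg/mL.
Before the 3rd dose, 2 doses have been given. Superposition: Cmin = C₀·(f + f²).
≈ 2.424 × (0.3048 + 0.0929) ≈ 2.424 × 0.3977 ≈ 0.964 μg/mL.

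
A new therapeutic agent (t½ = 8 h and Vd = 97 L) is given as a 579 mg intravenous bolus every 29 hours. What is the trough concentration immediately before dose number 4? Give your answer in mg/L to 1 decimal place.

0.5 mg/L

f = (1/2)^(τ/t½) = (1/2)^(29/8) ≈ 0.0811.
C₀ = D/Vd = 579/97 ≈ 5.969 mg/L.
Before the 4th dose, 3 doses have been given. Superposition: Cmin = C₀·(f + f² + … + f^3).
≈ 5.969 × (0.0811 + 0.0066 + 0.0005) ≈ 5.969 × 0.0882 ≈ 0.526 mg/L.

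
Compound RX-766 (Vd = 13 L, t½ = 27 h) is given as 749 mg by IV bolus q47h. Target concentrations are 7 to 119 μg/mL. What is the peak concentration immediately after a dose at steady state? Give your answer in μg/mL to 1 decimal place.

k = ln2/t½ = ln2/27 ≈ 0.025672 h⁻¹; fraction remaining f = e^(−kτ) = e^(−0.025672×47) ≈ 0.2992.
Accumulation ratio R = 1/(1 − f) ≈ 1/0.7008 ≈ 1.4269.
Each bolus raises the concentration by D/Vd = 749/13 ≈ 57.615 μg/mL.
Steady-state peak Cmax,ss = C₀·R ≈ 57.615 × 1.4269 ≈ 82.211 μg/mL.
Peak 82.2 μg/mL vs MTC 119 μg/mL: below toxic threshold.

82.2 μg/mL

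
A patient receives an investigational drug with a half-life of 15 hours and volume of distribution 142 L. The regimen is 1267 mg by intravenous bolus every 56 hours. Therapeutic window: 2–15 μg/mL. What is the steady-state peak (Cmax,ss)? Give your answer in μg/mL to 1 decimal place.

9.6 μg/mL

Over one 56-h interval, 56/15 ≈ 3.7333 half-lives elapse, leaving f ≈ 0.0752 of each dose.
At steady state, accumulation factor R = 1/(1 − e^(−kτ)) ≈ 1.0813.
Each bolus raises the concentration by D/Vd = 1267/142 ≈ 8.923 μg/mL.
Cmax,ss = C₀/(1 − f) ≈ 8.923/0.9248 ≈ 9.649 μg/mL.
Peak 9.6 μg/mL vs MTC 15 μg/mL: below toxic threshold.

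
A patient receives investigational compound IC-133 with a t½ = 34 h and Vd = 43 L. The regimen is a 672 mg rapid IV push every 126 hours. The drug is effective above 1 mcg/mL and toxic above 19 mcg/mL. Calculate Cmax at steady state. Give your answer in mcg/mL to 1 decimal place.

16.9 mcg/mL

Over one 126-h interval, 126/34 ≈ 3.7059 half-lives elapse, leaving f ≈ 0.0766 of each dose.
Accumulation ratio R = 1/(1 − f) ≈ 1/0.9234 ≈ 1.0830.
Each bolus raises the concentration by D/Vd = 672/43 ≈ 15.628 mcg/mL.
Steady-state peak Cmax,ss = C₀·R ≈ 15.628 × 1.0830 ≈ 16.925 mcg/mL.
Peak 16.9 mcg/mL vs MTC 19 mcg/mL: below toxic threshold.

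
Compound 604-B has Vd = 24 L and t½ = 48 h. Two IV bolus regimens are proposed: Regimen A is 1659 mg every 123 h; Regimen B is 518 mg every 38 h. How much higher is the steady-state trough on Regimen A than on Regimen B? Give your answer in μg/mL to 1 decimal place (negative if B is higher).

Regimen A: f = (1/2)^(123/48) ≈ 0.1693; Cmin,ss = (1659/24)·f/(1−f) ≈ 14.088 μg/mL.
Regimen B: f = (1/2)^(38/48) ≈ 0.5777; Cmin,ss = (518/24)·f/(1−f) ≈ 29.526 μg/mL.
Difference ≈ 14.088 − 29.526 ≈ -15.438 μg/mL.

-15.4 μg/mL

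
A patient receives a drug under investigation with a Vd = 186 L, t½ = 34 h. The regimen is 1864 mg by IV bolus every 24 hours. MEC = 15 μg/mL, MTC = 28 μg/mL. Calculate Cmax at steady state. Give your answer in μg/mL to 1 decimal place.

25.9 μg/mL

Over one 24-h interval, 24/34 ≈ 0.70588 half-lives elapse, leaving f ≈ 0.6131 of each dose.
At steady state, accumulation factor R = 1/(1 − e^(−kτ)) ≈ 2.5846.
Each bolus raises the concentration by D/Vd = 1864/186 ≈ 10.022 μg/mL.
Cmax,ss = C₀/(1 − f) ≈ 10.022/0.3869 ≈ 25.903 μg/mL.
Peak 25.9 μg/mL vs MTC 28 μg/mL: below toxic threshold.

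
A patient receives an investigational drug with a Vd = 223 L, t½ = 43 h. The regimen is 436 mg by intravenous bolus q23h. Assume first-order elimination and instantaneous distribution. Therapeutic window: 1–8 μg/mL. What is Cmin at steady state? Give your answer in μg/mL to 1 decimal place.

Over one 23-h interval, 23/43 ≈ 0.53488 half-lives elapse, leaving f ≈ 0.6902 of each dose.
Accumulation ratio R = 1/(1 − f) ≈ 1/0.3098 ≈ 3.2279.
Each bolus raises the concentration by D/Vd = 436/223 ≈ 1.955 μg/mL.
Steady-state peak Cmax,ss = C₀·R ≈ 1.955 × 3.2279 ≈ 6.311 μg/mL.
One interval later, Cmin,ss = Cmax,ss·e^(−kτ) ≈ 6.311 × 0.6902 ≈ 4.356 μg/mL.
Trough 4.4 μg/mL vs MEC 1 μg/mL: adequate.

4.4 μg/mL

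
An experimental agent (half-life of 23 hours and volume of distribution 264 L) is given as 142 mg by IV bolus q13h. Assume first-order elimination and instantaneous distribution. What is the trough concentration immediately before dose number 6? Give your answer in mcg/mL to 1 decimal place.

f = (1/2)^(τ/t½) = (1/2)^(13/23) ≈ 0.6759.
C₀ = D/Vd = 142/264 ≈ 0.538 mcg/mL.
Before the 6th dose, 5 doses have been given. Superposition: Cmin = C₀·(f + f² + … + f^5).
≈ 0.538 × (0.6759 + 0.4568 + 0.3088 + 0.2087 + 0.1411) ≈ 0.538 × 1.7913 ≈ 0.964 mcg/mL.

1.0 mcg/mL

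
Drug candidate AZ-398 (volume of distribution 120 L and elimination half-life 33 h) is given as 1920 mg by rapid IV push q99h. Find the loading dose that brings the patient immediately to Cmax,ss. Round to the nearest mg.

2194 mg

f = (1/2)^(99/33) ≈ 0.125000; accumulation ratio R = 1/(1−f) ≈ 1.14286.
Loading dose to hit Cmax,ss on first dose: D_load = D_maint·R ≈ 1920 × 1.14286 ≈ 2194.29 mg.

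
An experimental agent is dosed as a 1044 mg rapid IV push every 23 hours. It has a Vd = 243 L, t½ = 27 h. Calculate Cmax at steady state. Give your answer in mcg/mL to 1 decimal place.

τ/t½ = 23/27 ≈ 0.85185, so fraction remaining f = (1/2)^(23/27) ≈ 0.5541.
Accumulation ratio R = 1/(1 − f) ≈ 1/0.4459 ≈ 2.2427.
Single-dose peak C₀ = D/Vd = 1044/243 ≈ 4.296 mcg/mL.
Steady-state peak Cmax,ss = C₀·R ≈ 4.296 × 2.2427 ≈ 9.635 mcg/mL.

9.6 mcg/mL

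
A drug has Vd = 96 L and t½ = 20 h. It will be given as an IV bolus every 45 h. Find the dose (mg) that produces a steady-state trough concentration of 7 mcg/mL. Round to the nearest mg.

τ/t½ = 45/20 ≈ 2.25, so f = (1/2)^(45/20) ≈ 0.210224.
Cmin,ss = (D/Vd)·f/(1−f), so D = Cmin,ss·Vd·(1−f)/f.
D = 7 × 96 × (1−f)/f ≈ 7 × 96 × 3.75683 ≈ 2524.59 mg.

2525 mg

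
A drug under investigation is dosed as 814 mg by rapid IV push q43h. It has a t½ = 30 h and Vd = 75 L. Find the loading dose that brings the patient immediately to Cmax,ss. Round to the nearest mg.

f = (1/2)^(43/30) ≈ 0.370274; accumulation ratio R = 1/(1−f) ≈ 1.58799.
Loading dose to hit Cmax,ss on first dose: D_load = D_maint·R ≈ 814 × 1.58799 ≈ 1292.62 mg.

1293 mg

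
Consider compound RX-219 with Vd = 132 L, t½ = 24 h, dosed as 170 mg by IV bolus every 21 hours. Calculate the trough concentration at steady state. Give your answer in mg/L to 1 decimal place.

1.5 mg/L

k = ln2/t½ = ln2/24 ≈ 0.028881 h⁻¹; fraction remaining f = e^(−kτ) = e^(−0.028881×21) ≈ 0.5453.
Accumulation ratio R = 1/(1 − f) ≈ 1/0.4547 ≈ 2.1993.
Single-dose peak C₀ = D/Vd = 170/132 ≈ 1.288 mg/L.
Steady-state peak Cmax,ss = C₀·R ≈ 1.288 × 2.1993 ≈ 2.833 mg/L.
Steady-state trough Cmin,ss = Cmax,ss·f ≈ 2.833 × 0.5453 ≈ 1.545 mg/L.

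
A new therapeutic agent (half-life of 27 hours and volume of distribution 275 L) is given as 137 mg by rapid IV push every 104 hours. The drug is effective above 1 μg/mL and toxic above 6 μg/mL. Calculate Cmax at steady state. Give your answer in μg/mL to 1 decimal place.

k = ln2/t½ = ln2/27 ≈ 0.025672 h⁻¹; fraction remaining f = e^(−kτ) = e^(−0.025672×104) ≈ 0.0693.
Accumulation ratio R = 1/(1 − f) ≈ 1/0.9307 ≈ 1.0745.
Single-dose peak C₀ = D/Vd = 137/275 ≈ 0.498 μg/mL.
Steady-state peak Cmax,ss = C₀·R ≈ 0.498 × 1.0745 ≈ 0.535 μg/mL.
Peak 0.5 μg/mL vs MTC 6 μg/mL: below toxic threshold.

0.5 μg/mL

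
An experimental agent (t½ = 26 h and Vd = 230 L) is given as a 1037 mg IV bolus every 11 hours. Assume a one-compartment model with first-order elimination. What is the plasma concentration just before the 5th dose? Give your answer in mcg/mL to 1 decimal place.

9.1 mcg/mL

f = (1/2)^(τ/t½) = (1/2)^(11/26) ≈ 0.7458.
C₀ = D/Vd = 1037/230 ≈ 4.509 mcg/mL.
Before the 5th dose, 4 doses have been given. Superposition: Cmin = C₀·(f + f² + … + f^4).
≈ 4.509 × (0.7458 + 0.5562 + 0.4148 + 0.3094) ≈ 4.509 × 2.0262 ≈ 9.136 mcg/mL.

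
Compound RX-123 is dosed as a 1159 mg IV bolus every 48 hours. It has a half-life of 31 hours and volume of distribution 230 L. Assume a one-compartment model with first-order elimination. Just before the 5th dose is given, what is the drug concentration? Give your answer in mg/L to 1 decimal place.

f = (1/2)^(τ/t½) = (1/2)^(48/31) ≈ 0.3419.
C₀ = D/Vd = 1159/230 ≈ 5.039 mg/L.
Before the 5th dose, 4 doses have been given. Superposition: Cmin = C₀·(f + f² + … + f^4).
≈ 5.039 × (0.3419 + 0.1169 + 0.0400 + 0.0137) ≈ 5.039 × 0.5125 ≈ 2.582 mg/L.

2.6 mg/L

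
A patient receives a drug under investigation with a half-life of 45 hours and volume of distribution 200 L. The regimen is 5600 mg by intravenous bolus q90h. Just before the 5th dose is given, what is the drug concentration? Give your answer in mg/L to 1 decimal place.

f = (1/2)^(τ/t½) = (1/2)^(90/45) ≈ 0.2500.
C₀ = D/Vd = 5600/200 ≈ 28.000 mg/L.
Before the 5th dose, 4 doses have been given. Superposition: Cmin = C₀·(f + f² + … + f^4).
≈ 28.000 × (0.2500 + 0.0625 + 0.0156 + 0.0039) ≈ 28.000 × 0.3320 ≈ 9.296 mg/L.

9.3 mg/L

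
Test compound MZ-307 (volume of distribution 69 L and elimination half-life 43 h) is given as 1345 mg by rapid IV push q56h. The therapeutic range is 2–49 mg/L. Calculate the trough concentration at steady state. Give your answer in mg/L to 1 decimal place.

Over one 56-h interval, 56/43 ≈ 1.3023 half-lives elapse, leaving f ≈ 0.4055 of each dose.
Each bolus raises the concentration by D/Vd = 1345/69 ≈ 19.493 mg/L.
Steady-state trough Cmin,ss = C₀·f/(1−f) ≈ 19.493 × 0.4055/0.5945 ≈ 13.296 mg/L.
Trough 13.3 mg/L vs MEC 2 mg/L: adequate.

13.3 mg/L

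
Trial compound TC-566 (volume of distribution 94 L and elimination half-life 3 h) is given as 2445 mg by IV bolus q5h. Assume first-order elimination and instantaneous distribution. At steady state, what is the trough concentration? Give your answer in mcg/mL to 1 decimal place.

12.0 mcg/mL

τ/t½ = 5/3 ≈ 1.6667, so fraction remaining f = (1/2)^(5/3) ≈ 0.3150.
At steady state, accumulation factor R = 1/(1 − e^(−kτ)) ≈ 1.4599.
Single-dose peak C₀ = D/Vd = 2445/94 ≈ 26.011 mcg/mL.
Steady-state peak Cmax,ss = C₀·R ≈ 26.011 × 1.4599 ≈ 37.973 mcg/mL.
Steady-state trough Cmin,ss = Cmax,ss·f ≈ 37.973 × 0.3150 ≈ 11.961 mcg/mL.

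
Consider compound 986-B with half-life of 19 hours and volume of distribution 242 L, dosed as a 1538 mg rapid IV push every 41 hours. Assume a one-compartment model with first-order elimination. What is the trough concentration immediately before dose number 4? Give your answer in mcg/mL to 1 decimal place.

1.8 mcg/mL

f = (1/2)^(τ/t½) = (1/2)^(41/19) ≈ 0.2241.
C₀ = D/Vd = 1538/242 ≈ 6.355 mcg/mL.
Before the 4th dose, 3 doses have been given. Superposition: Cmin = C₀·(f + f² + … + f^3).
≈ 6.355 × (0.2241 + 0.0502 + 0.0113) ≈ 6.355 × 0.2856 ≈ 1.815 mcg/mL.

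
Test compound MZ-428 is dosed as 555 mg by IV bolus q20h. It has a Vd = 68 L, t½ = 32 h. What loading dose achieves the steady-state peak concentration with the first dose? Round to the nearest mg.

1579 mg

f = (1/2)^(20/32) ≈ 0.648420; accumulation ratio R = 1/(1−f) ≈ 2.84430.
Loading dose to hit Cmax,ss on first dose: D_load = D_maint·R ≈ 555 × 2.84430 ≈ 1578.59 mg.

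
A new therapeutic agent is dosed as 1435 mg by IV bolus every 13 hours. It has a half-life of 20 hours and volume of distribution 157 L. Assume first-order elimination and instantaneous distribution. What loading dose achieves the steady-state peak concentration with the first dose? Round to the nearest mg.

3956 mg

f = (1/2)^(13/20) ≈ 0.637280; accumulation ratio R = 1/(1−f) ≈ 2.75695.
Loading dose to hit Cmax,ss on first dose: D_load = D_maint·R ≈ 1435 × 2.75695 ≈ 3956.22 mg.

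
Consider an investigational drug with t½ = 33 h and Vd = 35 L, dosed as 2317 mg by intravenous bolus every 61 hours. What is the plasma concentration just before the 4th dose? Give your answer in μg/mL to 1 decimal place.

24.9 μg/mL

f = (1/2)^(τ/t½) = (1/2)^(61/33) ≈ 0.2777.
C₀ = D/Vd = 2317/35 ≈ 66.200 μg/mL.
Before the 4th dose, 3 doses have been given. Superposition: Cmin = C₀·(f + f² + … + f^3).
≈ 66.200 × (0.2777 + 0.0771 + 0.0214) ≈ 66.200 × 0.3762 ≈ 24.904 μg/mL.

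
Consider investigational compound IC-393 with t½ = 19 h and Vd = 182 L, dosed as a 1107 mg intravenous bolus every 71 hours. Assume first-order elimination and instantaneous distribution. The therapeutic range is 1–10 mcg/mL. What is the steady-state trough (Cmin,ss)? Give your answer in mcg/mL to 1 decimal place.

k = ln2/t½ = ln2/19 ≈ 0.036481 h⁻¹; fraction remaining f = e^(−kτ) = e^(−0.036481×71) ≈ 0.0750.
At steady state, accumulation factor R = 1/(1 − e^(−kτ)) ≈ 1.0811.
Each bolus raises the concentration by D/Vd = 1107/182 ≈ 6.082 mcg/mL.
Cmax,ss = C₀/(1 − f) ≈ 6.082/0.9250 ≈ 6.575 mcg/mL.
Steady-state trough Cmin,ss = Cmax,ss·f ≈ 6.575 × 0.0750 ≈ 0.493 mcg/mL.
Trough 0.5 mcg/mL vs MEC 1 mcg/mL: subtherapeutic.

0.5 mcg/mL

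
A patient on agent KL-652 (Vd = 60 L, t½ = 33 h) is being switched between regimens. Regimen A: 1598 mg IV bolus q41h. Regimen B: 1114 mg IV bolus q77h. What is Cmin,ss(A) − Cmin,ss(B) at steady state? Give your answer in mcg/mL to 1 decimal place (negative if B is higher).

Regimen A: f = (1/2)^(41/33) ≈ 0.4227; Cmin,ss = (1598/60)·f/(1−f) ≈ 19.501 mcg/mL.
Regimen B: f = (1/2)^(77/33) ≈ 0.1984; Cmin,ss = (1114/60)·f/(1−f) ≈ 4.595 mcg/mL.
Difference ≈ 19.501 − 4.595 ≈ 14.906 mcg/mL.

14.9 mcg/mL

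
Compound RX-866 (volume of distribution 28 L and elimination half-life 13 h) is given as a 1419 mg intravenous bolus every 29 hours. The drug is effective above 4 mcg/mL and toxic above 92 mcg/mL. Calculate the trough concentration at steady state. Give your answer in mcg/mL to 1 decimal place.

Over one 29-h interval, 29/13 ≈ 2.2308 half-lives elapse, leaving f ≈ 0.2130 of each dose.
Single-dose peak C₀ = D/Vd = 1419/28 ≈ 50.679 mcg/mL.
Steady-state trough Cmin,ss = C₀·f/(1−f) ≈ 50.679 × 0.2130/0.7870 ≈ 13.716 mcg/mL.
Trough 13.7 mcg/mL vs MEC 4 mcg/mL: adequate.

13.7 mcg/mL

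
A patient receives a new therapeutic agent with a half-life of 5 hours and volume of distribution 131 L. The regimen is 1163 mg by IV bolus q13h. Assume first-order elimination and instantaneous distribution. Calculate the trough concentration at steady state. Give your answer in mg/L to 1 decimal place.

τ/t½ = 13/5 ≈ 2.6, so fraction remaining f = (1/2)^(13/5) ≈ 0.1649.
Each bolus raises the concentration by D/Vd = 1163/131 ≈ 8.878 mg/L.
Steady-state trough Cmin,ss = C₀·f/(1−f) ≈ 8.878 × 0.1649/0.8351 ≈ 1.753 mg/L.

1.8 mg/L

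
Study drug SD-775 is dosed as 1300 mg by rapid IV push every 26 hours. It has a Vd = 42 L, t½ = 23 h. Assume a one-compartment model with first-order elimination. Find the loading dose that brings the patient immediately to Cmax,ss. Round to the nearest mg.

f = (1/2)^(26/23) ≈ 0.456778; accumulation ratio R = 1/(1−f) ≈ 1.84087.
Loading dose to hit Cmax,ss on first dose: D_load = D_maint·R ≈ 1300 × 1.84087 ≈ 2393.13 mg.

2393 mg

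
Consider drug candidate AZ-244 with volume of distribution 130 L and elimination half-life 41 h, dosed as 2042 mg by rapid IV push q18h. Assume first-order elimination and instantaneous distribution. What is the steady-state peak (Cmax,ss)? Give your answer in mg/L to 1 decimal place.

Over one 18-h interval, 18/41 ≈ 0.43902 half-lives elapse, leaving f ≈ 0.7376 of each dose.
At steady state, accumulation factor R = 1/(1 − e^(−kτ)) ≈ 3.8110.
Each bolus raises the concentration by D/Vd = 2042/130 ≈ 15.708 mg/L.
Steady-state peak Cmax,ss = C₀·R ≈ 15.708 × 3.8110 ≈ 59.863 mg/L.

59.9 mg/L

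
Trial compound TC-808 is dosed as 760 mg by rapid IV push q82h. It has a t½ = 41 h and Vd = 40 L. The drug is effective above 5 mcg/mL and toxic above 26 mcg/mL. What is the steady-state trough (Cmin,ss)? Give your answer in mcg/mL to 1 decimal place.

The dosing interval is 2 half-lives, so f = 2^(−2) = 0.25.
At steady state, R = 1/(1 − 0.25) = 4/3.
Single-dose peak C₀ = D/Vd = 760/40 = 19 mcg/mL.
Steady-state peak Cmax,ss = C₀·R = 19 × 4/3 ≈ 25.333 mcg/mL.
Steady-state trough Cmin,ss = Cmax,ss·f ≈ 25.333 × 0.25 ≈ 6.333 mcg/mL.
Trough 6.3 mcg/mL vs MEC 5 mcg/mL: adequate.

6.3 mcg/mL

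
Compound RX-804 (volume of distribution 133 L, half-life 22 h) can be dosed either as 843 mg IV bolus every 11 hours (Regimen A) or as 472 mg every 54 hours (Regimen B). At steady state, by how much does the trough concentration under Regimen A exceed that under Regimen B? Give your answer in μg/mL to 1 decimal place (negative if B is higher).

Regimen A: f = (1/2)^(11/22) ≈ 0.7071; Cmin,ss = (843/133)·f/(1−f) ≈ 15.302 μg/mL.
Regimen B: f = (1/2)^(54/22) ≈ 0.1824; Cmin,ss = (472/133)·f/(1−f) ≈ 0.792 μg/mL.
Difference ≈ 15.302 − 0.792 ≈ 14.510 μg/mL.

14.5 μg/mL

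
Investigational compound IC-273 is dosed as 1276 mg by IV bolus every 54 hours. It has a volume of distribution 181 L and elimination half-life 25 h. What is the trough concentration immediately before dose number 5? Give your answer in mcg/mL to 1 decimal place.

2.0 mcg/mL

f = (1/2)^(τ/t½) = (1/2)^(54/25) ≈ 0.2238.
C₀ = D/Vd = 1276/181 ≈ 7.050 mcg/mL.
Before the 5th dose, 4 doses have been given. Superposition: Cmin = C₀·(f + f² + … + f^4).
≈ 7.050 × (0.2238 + 0.0501 + 0.0112 + 0.0025) ≈ 7.050 × 0.2876 ≈ 2.028 mcg/mL.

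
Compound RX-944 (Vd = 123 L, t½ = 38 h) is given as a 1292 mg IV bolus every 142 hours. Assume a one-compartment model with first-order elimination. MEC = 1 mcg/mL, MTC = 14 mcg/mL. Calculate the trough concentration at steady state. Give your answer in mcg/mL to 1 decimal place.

0.9 mcg/mL

Over one 142-h interval, 142/38 ≈ 3.7368 half-lives elapse, leaving f ≈ 0.0750 of each dose.
At steady state, accumulation factor R = 1/(1 − e^(−kτ)) ≈ 1.0811.
Each bolus raises the concentration by D/Vd = 1292/123 ≈ 10.504 mcg/mL.
Steady-state peak Cmax,ss = C₀·R ≈ 10.504 × 1.0811 ≈ 11.356 mcg/mL.
One interval later, Cmin,ss = Cmax,ss·e^(−kτ) ≈ 11.356 × 0.0750 ≈ 0.852 mcg/mL.
Trough 0.9 mcg/mL vs MEC 1 mcg/mL: subtherapeutic.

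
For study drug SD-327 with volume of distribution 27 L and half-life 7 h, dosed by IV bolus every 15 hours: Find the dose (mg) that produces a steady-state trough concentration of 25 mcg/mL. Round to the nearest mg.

τ/t½ = 15/7 ≈ 2.1429, so f = (1/2)^(15/7) ≈ 0.226431.
Cmin,ss = (D/Vd)·f/(1−f), so D = Cmin,ss·Vd·(1−f)/f.
D = 25 × 27 × (1−f)/f ≈ 25 × 27 × 3.41636 ≈ 2306.04 mg.

2306 mg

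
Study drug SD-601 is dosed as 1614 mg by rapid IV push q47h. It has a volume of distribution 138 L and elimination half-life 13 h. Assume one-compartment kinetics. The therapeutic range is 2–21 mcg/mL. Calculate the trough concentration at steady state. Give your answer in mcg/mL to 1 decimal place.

1.0 mcg/mL

Over one 47-h interval, 47/13 ≈ 3.6154 half-lives elapse, leaving f ≈ 0.0816 of each dose.
Accumulation ratio R = 1/(1 − f) ≈ 1/0.9184 ≈ 1.0889.
Each bolus raises the concentration by D/Vd = 1614/138 ≈ 11.696 mcg/mL.
Steady-state peak Cmax,ss = C₀·R ≈ 11.696 × 1.0889 ≈ 12.736 mcg/mL.
Steady-state trough Cmin,ss = Cmax,ss·f ≈ 12.736 × 0.0816 ≈ 1.039 mcg/mL.
Trough 1.0 mcg/mL vs MEC 2 mcg/mL: subtherapeutic.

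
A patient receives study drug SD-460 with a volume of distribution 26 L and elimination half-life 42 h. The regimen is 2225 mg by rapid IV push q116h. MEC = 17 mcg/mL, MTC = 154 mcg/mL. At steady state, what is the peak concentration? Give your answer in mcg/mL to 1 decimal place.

τ/t½ = 116/42 ≈ 2.7619, so fraction remaining f = (1/2)^(116/42) ≈ 0.1474.
At steady state, accumulation factor R = 1/(1 − e^(−kτ)) ≈ 1.1729.
Each bolus raises the concentration by D/Vd = 2225/26 ≈ 85.577 mcg/mL.
Steady-state peak Cmax,ss = C₀·R ≈ 85.577 × 1.1729 ≈ 100.373 mcg/mL.
Peak 100.4 mcg/mL vs MTC 154 mcg/mL: below toxic threshold.

100.4 mcg/mL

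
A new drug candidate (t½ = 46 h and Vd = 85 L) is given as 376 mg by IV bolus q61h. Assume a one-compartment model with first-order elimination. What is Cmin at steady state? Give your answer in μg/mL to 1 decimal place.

Over one 61-h interval, 61/46 ≈ 1.3261 half-lives elapse, leaving f ≈ 0.3988 of each dose.
Single-dose peak C₀ = D/Vd = 376/85 ≈ 4.424 μg/mL.
Steady-state trough Cmin,ss = C₀·f/(1−f) ≈ 4.424 × 0.3988/0.6012 ≈ 2.935 μg/mL.

2.9 μg/mL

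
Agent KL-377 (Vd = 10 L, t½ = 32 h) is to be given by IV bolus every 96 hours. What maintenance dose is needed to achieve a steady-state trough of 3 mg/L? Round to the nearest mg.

210 mg

τ/t½ = 96/32 ≈ 3, so f = (1/2)^(96/32) ≈ 0.125000.
Cmin,ss = (D/Vd)·f/(1−f), so D = Cmin,ss·Vd·(1−f)/f.
D = 3 × 10 × (1−f)/f ≈ 3 × 10 × 7.00000 ≈ 210.00 mg.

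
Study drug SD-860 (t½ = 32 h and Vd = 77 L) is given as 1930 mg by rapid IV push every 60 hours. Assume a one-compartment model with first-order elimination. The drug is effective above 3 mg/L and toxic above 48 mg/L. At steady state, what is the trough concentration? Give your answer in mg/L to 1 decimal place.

k = ln2/t½ = ln2/32 ≈ 0.021661 h⁻¹; fraction remaining f = e^(−kτ) = e^(−0.021661×60) ≈ 0.2726.
Single-dose peak C₀ = D/Vd = 1930/77 ≈ 25.065 mg/L.
Steady-state trough Cmin,ss = C₀·f/(1−f) ≈ 25.065 × 0.2726/0.7274 ≈ 9.393 mg/L.
Trough 9.4 mg/L vs MEC 3 mg/L: adequate.

9.4 mg/L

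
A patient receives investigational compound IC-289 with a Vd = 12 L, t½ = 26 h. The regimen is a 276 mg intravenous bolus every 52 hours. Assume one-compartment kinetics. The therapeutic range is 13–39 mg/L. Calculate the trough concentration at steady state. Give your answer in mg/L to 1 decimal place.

7.7 mg/L

The dosing interval is 2 half-lives, so f = 2^(−2) = 0.25.
Accumulation ratio R = 1/(1 − f) = 1/0.75 = 4/3.
Single-dose peak C₀ = D/Vd = 276/12 = 23 mg/L.
Steady-state peak Cmax,ss = C₀·R = 23 × 4/3 ≈ 30.667 mg/L.
Steady-state trough Cmin,ss = Cmax,ss·f ≈ 30.667 × 0.25 ≈ 7.667 mg/L.
Trough 7.7 mg/L vs MEC 13 mg/L: subtherapeutic.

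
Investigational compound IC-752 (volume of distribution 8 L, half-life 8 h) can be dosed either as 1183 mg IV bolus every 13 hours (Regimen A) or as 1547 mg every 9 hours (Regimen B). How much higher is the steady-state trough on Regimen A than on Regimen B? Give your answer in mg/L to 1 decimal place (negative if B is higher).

-92.8 mg/L

Regimen A: f = (1/2)^(13/8) ≈ 0.3242; Cmin,ss = (1183/8)·f/(1−f) ≈ 70.940 mg/L.
Regimen B: f = (1/2)^(9/8) ≈ 0.4585; Cmin,ss = (1547/8)·f/(1−f) ≈ 163.735 mg/L.
Difference ≈ 70.940 − 163.735 ≈ -92.795 mg/L.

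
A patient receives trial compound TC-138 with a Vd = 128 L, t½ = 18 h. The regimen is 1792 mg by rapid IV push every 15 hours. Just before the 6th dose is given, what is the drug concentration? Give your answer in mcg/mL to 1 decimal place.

16.9 mcg/mL

f = (1/2)^(τ/t½) = (1/2)^(15/18) ≈ 0.5612.
C₀ = D/Vd = 1792/128 ≈ 14.000 mcg/mL.
Before the 6th dose, 5 doses have been given. Superposition: Cmin = C₀·(f + f² + … + f^5).
≈ 14.000 × (0.5612 + 0.3149 + 0.1767 + 0.0992 + 0.0557) ≈ 14.000 × 1.2077 ≈ 16.908 mcg/mL.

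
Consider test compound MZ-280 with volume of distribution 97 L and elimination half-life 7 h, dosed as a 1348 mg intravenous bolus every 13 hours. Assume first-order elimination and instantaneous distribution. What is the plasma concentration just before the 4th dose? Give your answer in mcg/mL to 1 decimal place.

5.2 mcg/mL

f = (1/2)^(τ/t½) = (1/2)^(13/7) ≈ 0.2760.
C₀ = D/Vd = 1348/97 ≈ 13.897 mcg/mL.
Before the 4th dose, 3 doses have been given. Superposition: Cmin = C₀·(f + f² + … + f^3).
≈ 13.897 × (0.2760 + 0.0762 + 0.0210) ≈ 13.897 × 0.3732 ≈ 5.186 mcg/mL.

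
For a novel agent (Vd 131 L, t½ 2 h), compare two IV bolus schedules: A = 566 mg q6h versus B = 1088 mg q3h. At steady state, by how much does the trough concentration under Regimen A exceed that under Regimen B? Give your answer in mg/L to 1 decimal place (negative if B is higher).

Regimen A: f = (1/2)^(6/2) ≈ 0.1250; Cmin,ss = (566/131)·f/(1−f) ≈ 0.617 mg/L.
Regimen B: f = (1/2)^(3/2) ≈ 0.3536; Cmin,ss = (1088/131)·f/(1−f) ≈ 4.543 mg/L.
Difference ≈ 0.617 − 4.543 ≈ -3.926 mg/L.

-3.9 mg/L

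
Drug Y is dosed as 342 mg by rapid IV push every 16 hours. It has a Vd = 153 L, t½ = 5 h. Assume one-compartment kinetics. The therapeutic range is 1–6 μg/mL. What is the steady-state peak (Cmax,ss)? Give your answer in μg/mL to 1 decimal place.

2.5 μg/mL

τ/t½ = 16/5 ≈ 3.2, so fraction remaining f = (1/2)^(16/5) ≈ 0.1088.
Accumulation ratio R = 1/(1 − f) ≈ 1/0.8912 ≈ 1.1221.
Each bolus raises the concentration by D/Vd = 342/153 ≈ 2.235 μg/mL.
Steady-state peak Cmax,ss = C₀·R ≈ 2.235 × 1.1221 ≈ 2.508 μg/mL.
Peak 2.5 μg/mL vs MTC 6 μg/mL: below toxic threshold.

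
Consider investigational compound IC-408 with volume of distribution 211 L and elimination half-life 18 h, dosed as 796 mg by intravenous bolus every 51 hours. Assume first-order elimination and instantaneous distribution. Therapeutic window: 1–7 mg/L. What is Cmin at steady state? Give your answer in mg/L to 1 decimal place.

0.6 mg/L

k = ln2/t½ = ln2/18 ≈ 0.038508 h⁻¹; fraction remaining f = e^(−kτ) = e^(−0.038508×51) ≈ 0.1403.
Accumulation ratio R = 1/(1 − f) ≈ 1/0.8597 ≈ 1.1632.
Single-dose peak C₀ = D/Vd = 796/211 ≈ 3.773 mg/L.
Cmax,ss = C₀/(1 − f) ≈ 3.773/0.8597 ≈ 4.389 mg/L.
Steady-state trough Cmin,ss = Cmax,ss·f ≈ 4.389 × 0.1403 ≈ 0.616 mg/L.
Trough 0.6 mg/L vs MEC 1 mg/L: subtherapeutic.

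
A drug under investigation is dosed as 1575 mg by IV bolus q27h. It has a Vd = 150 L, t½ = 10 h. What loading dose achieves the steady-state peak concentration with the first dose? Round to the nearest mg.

1861 mg

f = (1/2)^(27/10) ≈ 0.153893; accumulation ratio R = 1/(1−f) ≈ 1.18188.
Loading dose to hit Cmax,ss on first dose: D_load = D_maint·R ≈ 1575 × 1.18188 ≈ 1861.46 mg.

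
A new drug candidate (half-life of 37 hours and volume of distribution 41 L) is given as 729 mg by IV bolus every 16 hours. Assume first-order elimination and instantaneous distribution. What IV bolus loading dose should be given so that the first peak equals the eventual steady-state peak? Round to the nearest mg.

f = (1/2)^(16/37) ≈ 0.741011; accumulation ratio R = 1/(1−f) ≈ 3.86117.
Loading dose to hit Cmax,ss on first dose: D_load = D_maint·R ≈ 729 × 3.86117 ≈ 2814.79 mg.

2815 mg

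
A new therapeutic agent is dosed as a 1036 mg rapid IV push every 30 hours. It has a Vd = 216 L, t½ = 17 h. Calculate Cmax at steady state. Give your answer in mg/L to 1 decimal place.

6.8 mg/L

k = ln2/t½ = ln2/17 ≈ 0.040773 h⁻¹; fraction remaining f = e^(−kτ) = e^(−0.040773×30) ≈ 0.2943.
At steady state, accumulation factor R = 1/(1 − e^(−kτ)) ≈ 1.4170.
Each bolus raises the concentration by D/Vd = 1036/216 ≈ 4.796 mg/L.
Steady-state peak Cmax,ss = C₀·R ≈ 4.796 × 1.4170 ≈ 6.796 mg/L.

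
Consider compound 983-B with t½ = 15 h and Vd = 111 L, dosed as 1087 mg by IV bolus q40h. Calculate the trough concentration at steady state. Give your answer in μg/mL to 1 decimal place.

1.8 μg/mL

τ/t½ = 40/15 ≈ 2.6667, so fraction remaining f = (1/2)^(40/15) ≈ 0.1575.
Single-dose peak C₀ = D/Vd = 1087/111 ≈ 9.793 μg/mL.
Steady-state trough Cmin,ss = C₀·f/(1−f) ≈ 9.793 × 0.1575/0.8425 ≈ 1.831 μg/mL.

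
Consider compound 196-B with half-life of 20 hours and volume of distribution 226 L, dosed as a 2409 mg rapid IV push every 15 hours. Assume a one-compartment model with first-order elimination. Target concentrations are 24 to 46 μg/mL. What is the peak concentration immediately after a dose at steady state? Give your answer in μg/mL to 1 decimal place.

26.3 μg/mL

τ/t½ = 15/20 ≈ 0.75, so fraction remaining f = (1/2)^(15/20) ≈ 0.5946.
At steady state, accumulation factor R = 1/(1 − e^(−kτ)) ≈ 2.4667.
Single-dose peak C₀ = D/Vd = 2409/226 ≈ 10.659 μg/mL.
Steady-state peak Cmax,ss = C₀·R ≈ 10.659 × 2.4667 ≈ 26.293 μg/mL.
Peak 26.3 μg/mL vs MTC 46 μg/mL: below toxic threshold.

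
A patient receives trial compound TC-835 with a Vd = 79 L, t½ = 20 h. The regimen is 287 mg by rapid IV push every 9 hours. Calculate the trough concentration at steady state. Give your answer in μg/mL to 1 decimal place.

9.9 μg/mL

τ/t½ = 9/20 ≈ 0.45, so fraction remaining f = (1/2)^(9/20) ≈ 0.7320.
At steady state, accumulation factor R = 1/(1 − e^(−kτ)) ≈ 3.7313.
Single-dose peak C₀ = D/Vd = 287/79 ≈ 3.633 μg/mL.
Steady-state peak Cmax,ss = C₀·R ≈ 3.633 × 3.7313 ≈ 13.556 μg/mL.
One interval later, Cmin,ss = Cmax,ss·e^(−kτ) ≈ 13.556 × 0.7320 ≈ 9.923 μg/mL.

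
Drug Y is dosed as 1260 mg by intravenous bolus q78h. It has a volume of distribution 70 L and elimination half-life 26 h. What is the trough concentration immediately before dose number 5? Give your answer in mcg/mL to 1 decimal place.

2.6 mcg/mL

f = (1/2)^(τ/t½) = (1/2)^(78/26) ≈ 0.1250.
C₀ = D/Vd = 1260/70 ≈ 18.000 mcg/mL.
Before the 5th dose, 4 doses have been given. Superposition: Cmin = C₀·(f + f² + … + f^4).
≈ 18.000 × (0.1250 + 0.0156 + 0.0020 + 0.0002) ≈ 18.000 × 0.1428 ≈ 2.570 mcg/mL.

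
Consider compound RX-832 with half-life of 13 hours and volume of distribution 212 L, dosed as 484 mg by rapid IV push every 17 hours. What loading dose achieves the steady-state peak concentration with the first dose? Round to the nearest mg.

f = (1/2)^(17/13) ≈ 0.403967; accumulation ratio R = 1/(1−f) ≈ 1.67776.
Loading dose to hit Cmax,ss on first dose: D_load = D_maint·R ≈ 484 × 1.67776 ≈ 812.04 mg.

812 mg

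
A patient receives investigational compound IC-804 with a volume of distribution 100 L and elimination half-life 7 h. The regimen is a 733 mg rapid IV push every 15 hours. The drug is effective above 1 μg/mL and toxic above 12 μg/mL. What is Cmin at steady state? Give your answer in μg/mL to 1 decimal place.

2.1 μg/mL

τ/t½ = 15/7 ≈ 2.1429, so fraction remaining f = (1/2)^(15/7) ≈ 0.2264.
At steady state, accumulation factor R = 1/(1 − e^(−kτ)) ≈ 1.2927.
Single-dose peak C₀ = D/Vd = 733/100 ≈ 7.330 μg/mL.
Cmax,ss = C₀/(1 − f) ≈ 7.330/0.7736 ≈ 9.475 μg/mL.
Steady-state trough Cmin,ss = Cmax,ss·f ≈ 9.475 × 0.2264 ≈ 2.145 μg/mL.
Trough 2.1 μg/mL vs MEC 1 μg/mL: adequate.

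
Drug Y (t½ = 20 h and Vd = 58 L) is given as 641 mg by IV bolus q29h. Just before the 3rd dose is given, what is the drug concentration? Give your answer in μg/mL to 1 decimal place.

f = (1/2)^(τ/t½) = (1/2)^(29/20) ≈ 0.3660.
C₀ = D/Vd = 641/58 ≈ 11.052 μg/mL.
Before the 3rd dose, 2 doses have been given. Superposition: Cmin = C₀·(f + f²).
≈ 11.052 × (0.3660 + 0.1340) ≈ 11.052 × 0.5000 ≈ 5.526 μg/mL.

5.5 μg/mL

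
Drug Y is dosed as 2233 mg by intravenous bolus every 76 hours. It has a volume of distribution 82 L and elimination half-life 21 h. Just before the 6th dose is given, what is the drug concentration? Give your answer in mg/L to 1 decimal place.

f = (1/2)^(τ/t½) = (1/2)^(76/21) ≈ 0.0814.
C₀ = D/Vd = 2233/82 ≈ 27.232 mg/L.
Before the 6th dose, 5 doses have been given. Superposition: Cmin = C₀·(f + f² + … + f^5).
≈ 27.232 × (0.0814 + 0.0066 + 0.0005 + 0.0000 + 0.0000) ≈ 27.232 × 0.0885 ≈ 2.410 mg/L.

2.4 mg/L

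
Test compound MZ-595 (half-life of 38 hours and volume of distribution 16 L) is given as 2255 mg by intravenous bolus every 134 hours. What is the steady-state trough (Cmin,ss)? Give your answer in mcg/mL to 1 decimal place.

Over one 134-h interval, 134/38 ≈ 3.5263 half-lives elapse, leaving f ≈ 0.0868 of each dose.
At steady state, accumulation factor R = 1/(1 − e^(−kτ)) ≈ 1.0951.
Each bolus raises the concentration by D/Vd = 2255/16 ≈ 140.938 mcg/mL.
Cmax,ss = C₀/(1 − f) ≈ 140.938/0.9132 ≈ 154.334 mcg/mL.
Steady-state trough Cmin,ss = Cmax,ss·f ≈ 154.334 × 0.0868 ≈ 13.396 mcg/mL.

13.4 mcg/mL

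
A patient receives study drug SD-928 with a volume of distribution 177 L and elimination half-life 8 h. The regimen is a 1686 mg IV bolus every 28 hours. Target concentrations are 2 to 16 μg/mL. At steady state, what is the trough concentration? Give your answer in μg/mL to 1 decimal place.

0.9 μg/mL

Over one 28-h interval, 28/8 ≈ 3.5 half-lives elapse, leaving f ≈ 0.0884 of each dose.
Single-dose peak C₀ = D/Vd = 1686/177 ≈ 9.525 μg/mL.
Steady-state trough Cmin,ss = C₀·f/(1−f) ≈ 9.525 × 0.0884/0.9116 ≈ 0.924 μg/mL.
Trough 0.9 μg/mL vs MEC 2 μg/mL: subtherapeutic.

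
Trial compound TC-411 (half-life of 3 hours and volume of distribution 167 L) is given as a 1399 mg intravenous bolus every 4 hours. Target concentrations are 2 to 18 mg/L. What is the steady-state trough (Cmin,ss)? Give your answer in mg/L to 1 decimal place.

τ/t½ = 4/3 ≈ 1.3333, so fraction remaining f = (1/2)^(4/3) ≈ 0.3969.
Single-dose peak C₀ = D/Vd = 1399/167 ≈ 8.377 mg/L.
Steady-state trough Cmin,ss = C₀·f/(1−f) ≈ 8.377 × 0.3969/0.6031 ≈ 5.513 mg/L.
Trough 5.5 mg/L vs MEC 2 mg/L: adequate.

5.5 mg/L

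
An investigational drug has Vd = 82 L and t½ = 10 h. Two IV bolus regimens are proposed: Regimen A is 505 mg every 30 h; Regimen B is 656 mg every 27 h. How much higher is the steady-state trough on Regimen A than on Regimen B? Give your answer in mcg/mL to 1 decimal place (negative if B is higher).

Regimen A: f = (1/2)^(30/10) ≈ 0.1250; Cmin,ss = (505/82)·f/(1−f) ≈ 0.880 mcg/mL.
Regimen B: f = (1/2)^(27/10) ≈ 0.1539; Cmin,ss = (656/82)·f/(1−f) ≈ 1.455 mcg/mL.
Difference ≈ 0.880 − 1.455 ≈ -0.575 mcg/mL.

-0.6 mcg/mL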